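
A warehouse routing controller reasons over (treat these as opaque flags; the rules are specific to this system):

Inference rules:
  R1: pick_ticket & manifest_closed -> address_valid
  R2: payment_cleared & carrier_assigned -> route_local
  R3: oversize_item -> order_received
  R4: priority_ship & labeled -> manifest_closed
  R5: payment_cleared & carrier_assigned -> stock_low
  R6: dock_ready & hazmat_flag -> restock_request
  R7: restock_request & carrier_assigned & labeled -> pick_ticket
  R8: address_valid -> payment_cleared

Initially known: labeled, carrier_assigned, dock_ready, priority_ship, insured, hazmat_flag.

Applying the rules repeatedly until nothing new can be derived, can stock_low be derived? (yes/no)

yes

Round 1: R4 [priority_ship & labeled -> manifest_closed]; R6 [dock_ready & hazmat_flag -> restock_request]. Adds manifest_closed, restock_request.
Round 2: R7 [restock_request & carrier_assigned & labeled -> pick_ticket]. Adds pick_ticket.
Round 3: R1 [pick_ticket & manifest_closed -> address_valid]. Adds address_valid.
Round 4: R8 [address_valid -> payment_cleared]. Adds payment_cleared.
Round 5: R2 [payment_cleared & carrier_assigned -> route_local]; R5 [payment_cleared & carrier_assigned -> stock_low]. Adds route_local, stock_low.
stock_low appears in round 5, so it is derivable.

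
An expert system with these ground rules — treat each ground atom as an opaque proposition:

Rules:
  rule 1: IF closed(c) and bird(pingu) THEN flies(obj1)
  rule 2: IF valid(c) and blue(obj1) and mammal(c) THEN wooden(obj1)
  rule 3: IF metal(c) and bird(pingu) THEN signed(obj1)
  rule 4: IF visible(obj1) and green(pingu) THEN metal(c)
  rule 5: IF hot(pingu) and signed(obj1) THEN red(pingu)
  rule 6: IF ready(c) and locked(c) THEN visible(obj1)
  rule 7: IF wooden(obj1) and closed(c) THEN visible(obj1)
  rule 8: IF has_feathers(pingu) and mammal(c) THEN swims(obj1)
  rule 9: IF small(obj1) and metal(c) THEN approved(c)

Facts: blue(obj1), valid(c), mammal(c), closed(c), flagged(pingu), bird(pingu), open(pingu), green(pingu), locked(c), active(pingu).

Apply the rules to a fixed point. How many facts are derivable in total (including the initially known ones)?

Round 1: rule 1 [IF closed(c) and bird(pingu) THEN flies(obj1)]; rule 2 [IF valid(c) and blue(obj1) and mammal(c) THEN wooden(obj1)]. New: flies(obj1), wooden(obj1).
Round 2: rule 7 [IF wooden(obj1) and closed(c) THEN visible(obj1)]. New: visible(obj1).
Round 3: rule 4 [IF visible(obj1) and green(pingu) THEN metal(c)]. New: metal(c).
Round 4: rule 3 [IF metal(c) and bird(pingu) THEN signed(obj1)]. New: signed(obj1).
Closure: {active(pingu), bird(pingu), blue(obj1), closed(c), flagged(pingu), flies(obj1), green(pingu), locked(c), mammal(c), metal(c), open(pingu), signed(obj1), valid(c), visible(obj1), wooden(obj1)} — 15 facts.

15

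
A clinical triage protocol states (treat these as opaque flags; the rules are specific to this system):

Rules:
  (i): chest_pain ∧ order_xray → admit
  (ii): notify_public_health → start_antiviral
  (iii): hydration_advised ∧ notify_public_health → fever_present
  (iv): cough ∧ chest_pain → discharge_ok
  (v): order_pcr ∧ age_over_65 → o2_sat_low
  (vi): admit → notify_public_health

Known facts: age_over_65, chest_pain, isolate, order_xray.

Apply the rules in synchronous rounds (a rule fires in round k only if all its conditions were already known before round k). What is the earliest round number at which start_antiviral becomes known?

Round 1: (i) [chest_pain ∧ order_xray → admit]. Adds admit.
Round 2: (vi) [admit → notify_public_health]. Adds notify_public_health.
Round 3: (ii) [notify_public_health → start_antiviral]. Adds start_antiviral.
start_antiviral first appears in round 3.

3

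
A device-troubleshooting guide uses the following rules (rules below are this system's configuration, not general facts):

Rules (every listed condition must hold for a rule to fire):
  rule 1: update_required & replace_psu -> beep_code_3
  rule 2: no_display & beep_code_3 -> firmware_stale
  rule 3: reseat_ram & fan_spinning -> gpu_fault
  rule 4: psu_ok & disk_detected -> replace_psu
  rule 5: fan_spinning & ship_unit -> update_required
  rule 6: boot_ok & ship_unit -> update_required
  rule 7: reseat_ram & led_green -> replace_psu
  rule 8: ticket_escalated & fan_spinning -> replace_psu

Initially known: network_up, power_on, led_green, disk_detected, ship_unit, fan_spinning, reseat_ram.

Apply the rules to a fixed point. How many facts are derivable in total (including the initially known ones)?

Round 1: rule 3 [reseat_ram & fan_spinning -> gpu_fault]; rule 5 [fan_spinning & ship_unit -> update_required]; rule 7 [reseat_ram & led_green -> replace_psu]. New: gpu_fault, update_required, replace_psu.
Round 2: rule 1 [update_required & replace_psu -> beep_code_3]. New: beep_code_3.
Closure: {beep_code_3, disk_detected, fan_spinning, gpu_fault, led_green, network_up, power_on, replace_psu, reseat_ram, ship_unit, update_required} — 11 facts.

11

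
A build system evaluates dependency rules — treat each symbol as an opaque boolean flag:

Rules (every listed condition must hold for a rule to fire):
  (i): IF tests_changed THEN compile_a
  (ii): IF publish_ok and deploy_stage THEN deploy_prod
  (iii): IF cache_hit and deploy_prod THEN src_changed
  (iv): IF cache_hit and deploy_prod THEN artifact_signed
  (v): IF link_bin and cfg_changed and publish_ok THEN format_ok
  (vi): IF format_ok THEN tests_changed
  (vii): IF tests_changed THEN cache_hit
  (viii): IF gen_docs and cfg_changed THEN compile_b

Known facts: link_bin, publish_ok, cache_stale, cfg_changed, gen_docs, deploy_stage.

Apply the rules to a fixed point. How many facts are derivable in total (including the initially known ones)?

14

Round 1 — (ii), (v), (viii), derive deploy_prod, format_ok, compile_b.
Round 2 — (vi), derive tests_changed.
Round 3 — (i), (vii), derive compile_a, cache_hit.
Round 4 — (iii), (iv), derive src_changed, artifact_signed.
Closure: {artifact_signed, cache_hit, cache_stale, cfg_changed, compile_a, compile_b, deploy_prod, deploy_stage, format_ok, gen_docs, link_bin, publish_ok, src_changed, tests_changed} — 14 facts.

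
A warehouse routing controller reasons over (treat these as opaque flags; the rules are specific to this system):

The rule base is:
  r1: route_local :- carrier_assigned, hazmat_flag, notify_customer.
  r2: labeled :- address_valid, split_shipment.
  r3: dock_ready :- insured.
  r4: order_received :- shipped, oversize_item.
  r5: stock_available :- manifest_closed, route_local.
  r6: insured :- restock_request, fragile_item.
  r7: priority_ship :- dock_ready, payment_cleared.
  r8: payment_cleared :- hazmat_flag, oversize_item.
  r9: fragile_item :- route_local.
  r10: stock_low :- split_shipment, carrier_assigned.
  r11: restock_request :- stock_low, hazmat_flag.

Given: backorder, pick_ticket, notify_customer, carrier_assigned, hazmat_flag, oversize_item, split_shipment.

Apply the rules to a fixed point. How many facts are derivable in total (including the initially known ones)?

Round 1 fires r1, r8, r10, giving route_local, payment_cleared, stock_low.
Round 2 fires r9, r11, giving fragile_item, restock_request.
Round 3 fires r6, giving insured.
Round 4 fires r3, giving dock_ready.
Round 5 fires r7, giving priority_ship.
Closure: {backorder, carrier_assigned, dock_ready, fragile_item, hazmat_flag, insured, notify_customer, oversize_item, payment_cleared, pick_ticket, priority_ship, restock_request, route_local, split_shipment, stock_low} — 15 facts.

15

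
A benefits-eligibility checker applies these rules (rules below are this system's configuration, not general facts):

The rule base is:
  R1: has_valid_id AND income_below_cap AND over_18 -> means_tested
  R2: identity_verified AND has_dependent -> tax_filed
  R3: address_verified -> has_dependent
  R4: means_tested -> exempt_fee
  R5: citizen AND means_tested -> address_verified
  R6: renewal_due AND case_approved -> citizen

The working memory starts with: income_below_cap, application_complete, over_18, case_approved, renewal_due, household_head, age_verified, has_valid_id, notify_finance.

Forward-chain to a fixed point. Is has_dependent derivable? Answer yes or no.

[1] R1 [has_valid_id AND income_below_cap AND over_18 -> means_tested]; R6 [renewal_due AND case_approved -> citizen]. ⇒ new: means_tested, citizen.
[2] R4 [means_tested -> exempt_fee]; R5 [citizen AND means_tested -> address_verified]. ⇒ new: exempt_fee, address_verified.
[3] R3 [address_verified -> has_dependent]. ⇒ new: has_dependent.
has_dependent appears in round 3, so it is derivable.

yes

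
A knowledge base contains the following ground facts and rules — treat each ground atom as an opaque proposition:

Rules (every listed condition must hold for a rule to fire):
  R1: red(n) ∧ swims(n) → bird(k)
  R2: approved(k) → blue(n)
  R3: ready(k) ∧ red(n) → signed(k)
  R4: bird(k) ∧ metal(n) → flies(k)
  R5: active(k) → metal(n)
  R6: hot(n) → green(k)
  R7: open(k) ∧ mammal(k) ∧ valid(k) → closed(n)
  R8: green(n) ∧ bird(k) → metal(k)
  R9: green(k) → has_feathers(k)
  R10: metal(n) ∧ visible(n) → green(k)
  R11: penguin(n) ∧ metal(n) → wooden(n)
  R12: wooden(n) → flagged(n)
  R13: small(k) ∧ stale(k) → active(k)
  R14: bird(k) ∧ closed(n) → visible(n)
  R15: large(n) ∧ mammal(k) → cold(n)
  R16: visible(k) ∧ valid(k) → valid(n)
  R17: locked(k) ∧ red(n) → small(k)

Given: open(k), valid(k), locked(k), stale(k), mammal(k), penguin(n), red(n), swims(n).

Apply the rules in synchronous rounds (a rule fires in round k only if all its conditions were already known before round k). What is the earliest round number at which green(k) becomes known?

4

Round 1 fires R1, R7, R17, giving bird(k), closed(n), small(k).
Round 2 fires R13, R14, giving active(k), visible(n).
Round 3 fires R5, giving metal(n).
Round 4 fires R4, R10, R11, giving flies(k), green(k), wooden(n).
green(k) first appears in round 4.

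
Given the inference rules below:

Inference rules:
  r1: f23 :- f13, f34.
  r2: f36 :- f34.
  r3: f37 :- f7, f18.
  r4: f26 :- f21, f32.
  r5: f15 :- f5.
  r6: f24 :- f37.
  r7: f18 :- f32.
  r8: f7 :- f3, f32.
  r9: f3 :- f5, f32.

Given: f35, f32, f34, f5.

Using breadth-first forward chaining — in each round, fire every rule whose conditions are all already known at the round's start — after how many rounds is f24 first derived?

Round 1: r2 [f36 :- f34.]; r5 [f15 :- f5.]; r7 [f18 :- f32.]; r9 [f3 :- f5, f32.]. Adds f36, f15, f18, f3.
Round 2: r8 [f7 :- f3, f32.]. Adds f7.
Round 3: r3 [f37 :- f7, f18.]. Adds f37.
Round 4: r6 [f24 :- f37.]. Adds f24.
f24 first appears in round 4.

4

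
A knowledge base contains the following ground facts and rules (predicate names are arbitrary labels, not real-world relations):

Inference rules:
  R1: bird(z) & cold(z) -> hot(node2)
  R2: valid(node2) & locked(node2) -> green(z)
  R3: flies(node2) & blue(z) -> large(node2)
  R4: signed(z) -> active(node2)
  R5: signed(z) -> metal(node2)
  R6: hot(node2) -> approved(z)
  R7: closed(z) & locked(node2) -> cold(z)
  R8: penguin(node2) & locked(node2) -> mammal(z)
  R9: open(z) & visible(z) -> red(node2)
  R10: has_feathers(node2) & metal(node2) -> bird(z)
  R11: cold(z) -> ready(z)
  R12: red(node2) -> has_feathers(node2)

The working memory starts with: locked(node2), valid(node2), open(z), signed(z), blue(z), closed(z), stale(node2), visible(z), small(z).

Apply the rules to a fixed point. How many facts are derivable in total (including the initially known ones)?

19

Round 1: R2 [valid(node2) & locked(node2) -> green(z)]; R4 [signed(z) -> active(node2)]; R5 [signed(z) -> metal(node2)]; R7 [closed(z) & locked(node2) -> cold(z)]; R9 [open(z) & visible(z) -> red(node2)]. New: green(z), active(node2), metal(node2), cold(z), red(node2).
Round 2: R11 [cold(z) -> ready(z)]; R12 [red(node2) -> has_feathers(node2)]. New: ready(z), has_feathers(node2).
Round 3: R10 [has_feathers(node2) & metal(node2) -> bird(z)]. New: bird(z).
Round 4: R1 [bird(z) & cold(z) -> hot(node2)]. New: hot(node2).
Round 5: R6 [hot(node2) -> approved(z)]. New: approved(z).
Closure: {active(node2), approved(z), bird(z), blue(z), closed(z), cold(z), green(z), has_feathers(node2), hot(node2), locked(node2), metal(node2), open(z), ready(z), red(node2), signed(z), small(z), stale(node2), valid(node2), visible(z)} — 19 facts.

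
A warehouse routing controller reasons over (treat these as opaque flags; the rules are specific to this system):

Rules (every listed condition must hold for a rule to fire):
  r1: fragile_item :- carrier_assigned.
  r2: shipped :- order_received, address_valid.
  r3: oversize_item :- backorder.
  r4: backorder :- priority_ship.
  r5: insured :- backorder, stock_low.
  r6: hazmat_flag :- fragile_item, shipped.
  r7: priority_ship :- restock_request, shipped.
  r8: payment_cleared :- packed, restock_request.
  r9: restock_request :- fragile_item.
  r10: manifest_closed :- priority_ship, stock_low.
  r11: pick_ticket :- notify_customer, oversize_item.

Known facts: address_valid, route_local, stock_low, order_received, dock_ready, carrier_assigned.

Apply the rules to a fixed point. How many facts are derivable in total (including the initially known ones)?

Round 1 fires r1, r2, giving fragile_item, shipped.
Round 2 fires r6, r9, giving hazmat_flag, restock_request.
Round 3 fires r7, giving priority_ship.
Round 4 fires r4, r10, giving backorder, manifest_closed.
Round 5 fires r3, r5, giving oversize_item, insured.
Closure: {address_valid, backorder, carrier_assigned, dock_ready, fragile_item, hazmat_flag, insured, manifest_closed, order_received, oversize_item, priority_ship, restock_request, route_local, shipped, stock_low} — 15 facts.

15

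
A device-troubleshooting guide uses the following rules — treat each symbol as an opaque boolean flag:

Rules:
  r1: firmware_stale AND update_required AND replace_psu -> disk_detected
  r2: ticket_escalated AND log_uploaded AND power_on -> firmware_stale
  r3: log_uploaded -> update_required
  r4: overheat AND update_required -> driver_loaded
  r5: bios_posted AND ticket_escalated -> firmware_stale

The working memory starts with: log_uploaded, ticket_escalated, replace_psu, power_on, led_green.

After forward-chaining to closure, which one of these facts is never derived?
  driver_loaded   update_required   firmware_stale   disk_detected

driver_loaded

Round 1: r2 [ticket_escalated AND log_uploaded AND power_on -> firmware_stale]; r3 [log_uploaded -> update_required]. New: firmware_stale, update_required.
Round 2: r1 [firmware_stale AND update_required AND replace_psu -> disk_detected]. New: disk_detected.
Derived: firmware_stale (round 1), disk_detected (round 2), update_required (round 1). driver_loaded never appears in any round.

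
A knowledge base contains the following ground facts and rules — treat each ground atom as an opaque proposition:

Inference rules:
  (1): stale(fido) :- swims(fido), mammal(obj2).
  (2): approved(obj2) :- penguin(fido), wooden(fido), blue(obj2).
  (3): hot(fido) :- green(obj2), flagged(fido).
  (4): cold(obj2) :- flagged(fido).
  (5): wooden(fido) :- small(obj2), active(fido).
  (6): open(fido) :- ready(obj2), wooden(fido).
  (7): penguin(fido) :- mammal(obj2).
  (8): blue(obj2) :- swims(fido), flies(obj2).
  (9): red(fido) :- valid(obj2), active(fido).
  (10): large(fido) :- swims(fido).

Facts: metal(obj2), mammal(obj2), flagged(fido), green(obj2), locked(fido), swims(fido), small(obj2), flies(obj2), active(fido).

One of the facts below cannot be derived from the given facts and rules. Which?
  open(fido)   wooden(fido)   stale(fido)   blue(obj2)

Round 1 — (1), (3), (4), (5), (7), (8), (10), derive stale(fido), hot(fido), cold(obj2), wooden(fido), penguin(fido), blue(obj2), large(fido).
Round 2 — (2), derive approved(obj2).
Derived: stale(fido) (round 1), blue(obj2) (round 1), wooden(fido) (round 1). open(fido) never appears in any round.

open(fido)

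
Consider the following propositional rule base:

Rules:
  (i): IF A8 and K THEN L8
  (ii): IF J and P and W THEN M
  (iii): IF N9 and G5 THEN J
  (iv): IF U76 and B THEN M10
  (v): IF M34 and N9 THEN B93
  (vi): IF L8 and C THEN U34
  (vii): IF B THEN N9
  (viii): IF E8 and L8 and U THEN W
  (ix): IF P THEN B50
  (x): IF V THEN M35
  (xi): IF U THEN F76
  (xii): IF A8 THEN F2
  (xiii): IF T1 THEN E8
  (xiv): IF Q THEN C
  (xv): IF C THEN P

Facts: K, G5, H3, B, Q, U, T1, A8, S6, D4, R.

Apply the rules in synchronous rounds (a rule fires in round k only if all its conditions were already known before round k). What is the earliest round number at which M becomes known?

3

Round 1: (i) [IF A8 and K THEN L8]; (vii) [IF B THEN N9]; (xi) [IF U THEN F76]; (xii) [IF A8 THEN F2]; (xiii) [IF T1 THEN E8]; (xiv) [IF Q THEN C]. New: L8, N9, F76, F2, E8, C.
Round 2: (iii) [IF N9 and G5 THEN J]; (vi) [IF L8 and C THEN U34]; (viii) [IF E8 and L8 and U THEN W]; (xv) [IF C THEN P]. New: J, U34, W, P.
Round 3: (ii) [IF J and P and W THEN M]; (ix) [IF P THEN B50]. New: M, B50.
M first appears in round 3.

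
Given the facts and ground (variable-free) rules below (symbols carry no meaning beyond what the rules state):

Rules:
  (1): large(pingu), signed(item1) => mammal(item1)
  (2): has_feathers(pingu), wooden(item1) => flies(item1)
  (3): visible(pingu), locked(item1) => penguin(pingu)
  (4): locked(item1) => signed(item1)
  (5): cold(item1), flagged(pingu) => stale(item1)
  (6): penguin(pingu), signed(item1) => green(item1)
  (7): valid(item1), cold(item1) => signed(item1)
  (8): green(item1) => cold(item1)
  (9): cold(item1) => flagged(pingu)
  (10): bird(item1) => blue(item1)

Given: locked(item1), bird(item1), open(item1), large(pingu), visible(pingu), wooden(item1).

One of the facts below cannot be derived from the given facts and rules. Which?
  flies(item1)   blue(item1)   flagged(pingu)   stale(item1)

Round 1: (3) [visible(pingu), locked(item1) => penguin(pingu)]; (4) [locked(item1) => signed(item1)]; (10) [bird(item1) => blue(item1)]. Adds penguin(pingu), signed(item1), blue(item1).
Round 2: (1) [large(pingu), signed(item1) => mammal(item1)]; (6) [penguin(pingu), signed(item1) => green(item1)]. Adds mammal(item1), green(item1).
Round 3: (8) [green(item1) => cold(item1)]. Adds cold(item1).
Round 4: (9) [cold(item1) => flagged(pingu)]. Adds flagged(pingu).
Round 5: (5) [cold(item1), flagged(pingu) => stale(item1)]. Adds stale(item1).
Derived: blue(item1) (round 1), flagged(pingu) (round 4), stale(item1) (round 5). flies(item1) never appears in any round.

flies(item1)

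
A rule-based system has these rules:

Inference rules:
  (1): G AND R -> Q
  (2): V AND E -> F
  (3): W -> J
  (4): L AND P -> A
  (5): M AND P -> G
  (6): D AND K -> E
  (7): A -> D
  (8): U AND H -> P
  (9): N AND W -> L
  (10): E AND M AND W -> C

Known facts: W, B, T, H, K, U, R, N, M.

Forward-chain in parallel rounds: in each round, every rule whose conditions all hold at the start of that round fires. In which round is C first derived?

Round 1: (3) [W -> J]; (8) [U AND H -> P]; (9) [N AND W -> L]. Adds J, P, L.
Round 2: (4) [L AND P -> A]; (5) [M AND P -> G]. Adds A, G.
Round 3: (1) [G AND R -> Q]; (7) [A -> D]. Adds Q, D.
Round 4: (6) [D AND K -> E]. Adds E.
Round 5: (10) [E AND M AND W -> C]. Adds C.
C first appears in round 5.

5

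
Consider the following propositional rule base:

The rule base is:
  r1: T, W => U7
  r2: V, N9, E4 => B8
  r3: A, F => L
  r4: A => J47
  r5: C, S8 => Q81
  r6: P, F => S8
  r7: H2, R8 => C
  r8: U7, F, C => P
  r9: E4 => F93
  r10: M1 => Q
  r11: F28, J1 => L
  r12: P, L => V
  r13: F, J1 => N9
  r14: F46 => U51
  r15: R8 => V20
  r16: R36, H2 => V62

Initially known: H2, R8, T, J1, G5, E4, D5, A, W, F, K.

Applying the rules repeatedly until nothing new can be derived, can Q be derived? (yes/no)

Round 1: r1 [T, W => U7]; r3 [A, F => L]; r4 [A => J47]; r7 [H2, R8 => C]; r9 [E4 => F93]; r13 [F, J1 => N9]; r15 [R8 => V20]. New: U7, L, J47, C, F93, N9, V20.
Round 2: r8 [U7, F, C => P]. New: P.
Round 3: r6 [P, F => S8]; r12 [P, L => V]. New: S8, V.
Round 4: r2 [V, N9, E4 => B8]; r5 [C, S8 => Q81]. New: B8, Q81.
Fixed point reached. Q is concluded only by r10; r10 needs M1 (never derived).

no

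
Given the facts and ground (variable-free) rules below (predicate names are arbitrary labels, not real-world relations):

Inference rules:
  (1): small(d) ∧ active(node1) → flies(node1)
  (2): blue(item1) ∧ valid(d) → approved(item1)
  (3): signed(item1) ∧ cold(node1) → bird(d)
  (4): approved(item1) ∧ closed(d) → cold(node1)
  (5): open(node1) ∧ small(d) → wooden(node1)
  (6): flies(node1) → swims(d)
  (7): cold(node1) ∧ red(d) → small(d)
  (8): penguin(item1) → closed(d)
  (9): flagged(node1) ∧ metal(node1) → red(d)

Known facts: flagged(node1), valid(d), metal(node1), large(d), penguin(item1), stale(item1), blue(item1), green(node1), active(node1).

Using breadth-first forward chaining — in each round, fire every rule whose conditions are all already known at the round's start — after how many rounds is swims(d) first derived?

Round 1: (2) [blue(item1) ∧ valid(d) → approved(item1)]; (8) [penguin(item1) → closed(d)]; (9) [flagged(node1) ∧ metal(node1) → red(d)]. New: approved(item1), closed(d), red(d).
Round 2: (4) [approved(item1) ∧ closed(d) → cold(node1)]. New: cold(node1).
Round 3: (7) [cold(node1) ∧ red(d) → small(d)]. New: small(d).
Round 4: (1) [small(d) ∧ active(node1) → flies(node1)]. New: flies(node1).
Round 5: (6) [flies(node1) → swims(d)]. New: swims(d).
swims(d) first appears in round 5.

5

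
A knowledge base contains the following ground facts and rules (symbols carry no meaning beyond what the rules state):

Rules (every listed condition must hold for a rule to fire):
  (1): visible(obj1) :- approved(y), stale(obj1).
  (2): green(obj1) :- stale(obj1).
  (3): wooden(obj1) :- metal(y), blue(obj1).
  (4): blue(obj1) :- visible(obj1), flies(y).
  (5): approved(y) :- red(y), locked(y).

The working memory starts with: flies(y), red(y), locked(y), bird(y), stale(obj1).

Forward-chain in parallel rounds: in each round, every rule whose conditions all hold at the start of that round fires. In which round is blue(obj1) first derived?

3

Round 1 — (2), (5), derive green(obj1), approved(y).
Round 2 — (1), derive visible(obj1).
Round 3 — (4), derive blue(obj1).
blue(obj1) first appears in round 3.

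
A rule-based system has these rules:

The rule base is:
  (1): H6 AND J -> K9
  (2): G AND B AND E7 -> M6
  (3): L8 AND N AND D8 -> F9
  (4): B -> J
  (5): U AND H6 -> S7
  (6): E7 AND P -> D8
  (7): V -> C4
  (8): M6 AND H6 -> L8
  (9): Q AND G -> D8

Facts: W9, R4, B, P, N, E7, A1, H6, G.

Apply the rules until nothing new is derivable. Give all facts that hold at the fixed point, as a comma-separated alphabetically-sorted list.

A1, B, D8, E7, F9, G, H6, J, K9, L8, M6, N, P, R4, W9

[1] (2) [G AND B AND E7 -> M6]; (4) [B -> J]; (6) [E7 AND P -> D8]. ⇒ new: M6, J, D8.
[2] (1) [H6 AND J -> K9]; (8) [M6 AND H6 -> L8]. ⇒ new: K9, L8.
[3] (3) [L8 AND N AND D8 -> F9]. ⇒ new: F9.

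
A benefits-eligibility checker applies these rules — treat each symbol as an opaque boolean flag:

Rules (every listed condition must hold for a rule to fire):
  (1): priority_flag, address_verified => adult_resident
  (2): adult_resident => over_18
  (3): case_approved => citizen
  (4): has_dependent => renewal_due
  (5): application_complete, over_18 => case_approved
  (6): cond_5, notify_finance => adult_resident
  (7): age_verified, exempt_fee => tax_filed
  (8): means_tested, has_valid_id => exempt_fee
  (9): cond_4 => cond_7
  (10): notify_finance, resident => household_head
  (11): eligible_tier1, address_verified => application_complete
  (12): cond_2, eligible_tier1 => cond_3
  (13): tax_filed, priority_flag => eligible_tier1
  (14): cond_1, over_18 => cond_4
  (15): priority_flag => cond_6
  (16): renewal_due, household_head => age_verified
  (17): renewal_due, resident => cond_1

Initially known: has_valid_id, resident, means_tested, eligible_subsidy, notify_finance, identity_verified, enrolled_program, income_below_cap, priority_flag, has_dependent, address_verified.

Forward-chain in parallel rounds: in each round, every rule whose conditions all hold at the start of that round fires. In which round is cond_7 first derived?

4

Round 1: (1) [priority_flag, address_verified => adult_resident]; (4) [has_dependent => renewal_due]; (8) [means_tested, has_valid_id => exempt_fee]; (10) [notify_finance, resident => household_head]; (15) [priority_flag => cond_6]. Adds adult_resident, renewal_due, exempt_fee, household_head, cond_6.
Round 2: (2) [adult_resident => over_18]; (16) [renewal_due, household_head => age_verified]; (17) [renewal_due, resident => cond_1]. Adds over_18, age_verified, cond_1.
Round 3: (7) [age_verified, exempt_fee => tax_filed]; (14) [cond_1, over_18 => cond_4]. Adds tax_filed, cond_4.
Round 4: (9) [cond_4 => cond_7]; (13) [tax_filed, priority_flag => eligible_tier1]. Adds cond_7, eligible_tier1.
cond_7 first appears in round 4.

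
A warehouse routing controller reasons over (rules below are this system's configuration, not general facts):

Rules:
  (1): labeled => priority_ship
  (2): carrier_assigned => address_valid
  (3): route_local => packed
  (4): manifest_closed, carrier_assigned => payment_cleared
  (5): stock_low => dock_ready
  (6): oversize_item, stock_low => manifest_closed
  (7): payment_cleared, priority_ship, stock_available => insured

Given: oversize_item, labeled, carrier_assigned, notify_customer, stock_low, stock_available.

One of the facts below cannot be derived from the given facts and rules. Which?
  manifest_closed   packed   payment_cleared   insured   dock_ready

packed

Round 1 fires (1), (2), (5), (6), giving priority_ship, address_valid, dock_ready, manifest_closed.
Round 2 fires (4), giving payment_cleared.
Round 3 fires (7), giving insured.
Derived: dock_ready (round 1), manifest_closed (round 1), payment_cleared (round 2), insured (round 3). packed never appears in any round.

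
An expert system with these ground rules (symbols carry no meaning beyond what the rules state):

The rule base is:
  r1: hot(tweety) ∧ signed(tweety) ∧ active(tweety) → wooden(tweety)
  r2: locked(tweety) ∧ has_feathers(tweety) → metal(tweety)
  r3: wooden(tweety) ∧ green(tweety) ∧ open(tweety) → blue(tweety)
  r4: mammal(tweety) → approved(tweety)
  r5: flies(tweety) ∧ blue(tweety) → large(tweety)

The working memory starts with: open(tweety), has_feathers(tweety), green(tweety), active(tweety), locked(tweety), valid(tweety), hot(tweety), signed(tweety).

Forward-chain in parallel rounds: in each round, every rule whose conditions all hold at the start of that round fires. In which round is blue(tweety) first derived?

[1] r1 [hot(tweety) ∧ signed(tweety) ∧ active(tweety) → wooden(tweety)]; r2 [locked(tweety) ∧ has_feathers(tweety) → metal(tweety)]. ⇒ new: wooden(tweety), metal(tweety).
[2] r3 [wooden(tweety) ∧ green(tweety) ∧ open(tweety) → blue(tweety)]. ⇒ new: blue(tweety).
blue(tweety) first appears in round 2.

2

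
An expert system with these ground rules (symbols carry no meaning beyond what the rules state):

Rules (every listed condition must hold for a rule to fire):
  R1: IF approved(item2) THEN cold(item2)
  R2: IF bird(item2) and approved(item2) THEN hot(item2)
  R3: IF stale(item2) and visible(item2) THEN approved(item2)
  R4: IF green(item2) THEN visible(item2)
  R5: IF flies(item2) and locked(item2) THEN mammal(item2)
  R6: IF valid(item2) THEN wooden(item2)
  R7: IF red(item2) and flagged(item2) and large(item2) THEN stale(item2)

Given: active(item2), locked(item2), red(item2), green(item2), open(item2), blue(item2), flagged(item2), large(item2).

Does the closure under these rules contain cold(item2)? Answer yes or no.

Round 1 — R4, R7, derive visible(item2), stale(item2).
Round 2 — R3, derive approved(item2).
Round 3 — R1, derive cold(item2).
cold(item2) appears in round 3, so it is derivable.

yes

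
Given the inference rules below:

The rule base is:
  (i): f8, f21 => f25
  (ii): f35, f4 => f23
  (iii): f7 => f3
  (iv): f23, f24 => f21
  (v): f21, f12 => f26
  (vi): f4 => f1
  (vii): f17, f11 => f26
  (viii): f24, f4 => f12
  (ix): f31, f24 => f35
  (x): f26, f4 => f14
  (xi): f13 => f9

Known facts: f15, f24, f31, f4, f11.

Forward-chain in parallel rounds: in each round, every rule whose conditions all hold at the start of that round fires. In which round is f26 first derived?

4

Round 1 fires (vi), (viii), (ix), giving f1, f12, f35.
Round 2 fires (ii), giving f23.
Round 3 fires (iv), giving f21.
Round 4 fires (v), giving f26.
f26 first appears in round 4.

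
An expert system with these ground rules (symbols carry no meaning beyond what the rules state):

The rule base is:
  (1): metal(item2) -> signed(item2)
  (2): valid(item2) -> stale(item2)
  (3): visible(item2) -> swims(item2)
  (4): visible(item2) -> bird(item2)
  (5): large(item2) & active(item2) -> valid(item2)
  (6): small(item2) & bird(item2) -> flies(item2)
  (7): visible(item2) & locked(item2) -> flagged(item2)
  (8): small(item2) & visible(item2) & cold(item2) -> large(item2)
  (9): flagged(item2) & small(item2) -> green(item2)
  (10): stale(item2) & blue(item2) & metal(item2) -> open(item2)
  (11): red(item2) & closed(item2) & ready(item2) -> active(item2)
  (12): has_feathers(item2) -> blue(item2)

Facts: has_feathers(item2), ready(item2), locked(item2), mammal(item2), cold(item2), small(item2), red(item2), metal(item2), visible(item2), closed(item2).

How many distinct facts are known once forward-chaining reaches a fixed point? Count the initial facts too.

Round 1 — (1), (3), (4), (7), (8), (11), (12), derive signed(item2), swims(item2), bird(item2), flagged(item2), large(item2), active(item2), blue(item2).
Round 2 — (5), (6), (9), derive valid(item2), flies(item2), green(item2).
Round 3 — (2), derive stale(item2).
Round 4 — (10), derive open(item2).
Closure: {active(item2), bird(item2), blue(item2), closed(item2), cold(item2), flagged(item2), flies(item2), green(item2), has_feathers(item2), large(item2), locked(item2), mammal(item2), metal(item2), open(item2), ready(item2), red(item2), signed(item2), small(item2), stale(item2), swims(item2), valid(item2), visible(item2)} — 22 facts.

22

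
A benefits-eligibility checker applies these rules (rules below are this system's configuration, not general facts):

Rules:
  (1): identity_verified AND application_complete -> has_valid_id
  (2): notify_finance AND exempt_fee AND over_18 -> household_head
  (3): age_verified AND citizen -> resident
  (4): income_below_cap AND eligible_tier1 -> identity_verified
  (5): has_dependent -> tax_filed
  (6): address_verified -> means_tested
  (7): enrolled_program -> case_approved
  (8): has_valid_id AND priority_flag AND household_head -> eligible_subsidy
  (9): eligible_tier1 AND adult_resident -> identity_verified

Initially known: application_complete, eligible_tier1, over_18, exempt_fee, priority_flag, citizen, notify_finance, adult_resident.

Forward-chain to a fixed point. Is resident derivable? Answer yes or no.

[1] (2) [notify_finance AND exempt_fee AND over_18 -> household_head]; (9) [eligible_tier1 AND adult_resident -> identity_verified]. ⇒ new: household_head, identity_verified.
[2] (1) [identity_verified AND application_complete -> has_valid_id]. ⇒ new: has_valid_id.
[3] (8) [has_valid_id AND priority_flag AND household_head -> eligible_subsidy]. ⇒ new: eligible_subsidy.
Fixed point reached. resident is concluded only by (3); (3) needs age_verified (never derived).

no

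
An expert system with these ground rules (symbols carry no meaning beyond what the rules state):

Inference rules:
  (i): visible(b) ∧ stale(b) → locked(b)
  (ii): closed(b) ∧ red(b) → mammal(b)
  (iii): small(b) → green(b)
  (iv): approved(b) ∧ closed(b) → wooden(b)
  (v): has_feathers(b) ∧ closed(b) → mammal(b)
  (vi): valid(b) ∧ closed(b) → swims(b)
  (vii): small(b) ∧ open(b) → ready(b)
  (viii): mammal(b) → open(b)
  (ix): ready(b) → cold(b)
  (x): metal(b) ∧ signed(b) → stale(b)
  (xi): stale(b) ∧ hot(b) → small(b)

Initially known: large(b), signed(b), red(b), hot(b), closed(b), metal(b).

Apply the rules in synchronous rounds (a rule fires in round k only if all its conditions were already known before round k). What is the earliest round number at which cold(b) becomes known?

[1] (ii) [closed(b) ∧ red(b) → mammal(b)]; (x) [metal(b) ∧ signed(b) → stale(b)]. ⇒ new: mammal(b), stale(b).
[2] (viii) [mammal(b) → open(b)]; (xi) [stale(b) ∧ hot(b) → small(b)]. ⇒ new: open(b), small(b).
[3] (iii) [small(b) → green(b)]; (vii) [small(b) ∧ open(b) → ready(b)]. ⇒ new: green(b), ready(b).
[4] (ix) [ready(b) → cold(b)]. ⇒ new: cold(b).
cold(b) first appears in round 4.

4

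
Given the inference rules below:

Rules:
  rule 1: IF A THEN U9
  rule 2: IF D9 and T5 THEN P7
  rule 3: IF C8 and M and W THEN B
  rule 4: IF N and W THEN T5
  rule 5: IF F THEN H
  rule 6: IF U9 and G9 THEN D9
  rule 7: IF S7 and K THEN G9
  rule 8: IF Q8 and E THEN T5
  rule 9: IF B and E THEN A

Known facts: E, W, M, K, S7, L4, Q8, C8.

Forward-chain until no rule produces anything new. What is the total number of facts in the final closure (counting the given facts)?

15

Round 1 — rule 3, rule 7, rule 8, derive B, G9, T5.
Round 2 — rule 9, derive A.
Round 3 — rule 1, derive U9.
Round 4 — rule 6, derive D9.
Round 5 — rule 2, derive P7.
Closure: {A, B, C8, D9, E, G9, K, L4, M, P7, Q8, S7, T5, U9, W} — 15 facts.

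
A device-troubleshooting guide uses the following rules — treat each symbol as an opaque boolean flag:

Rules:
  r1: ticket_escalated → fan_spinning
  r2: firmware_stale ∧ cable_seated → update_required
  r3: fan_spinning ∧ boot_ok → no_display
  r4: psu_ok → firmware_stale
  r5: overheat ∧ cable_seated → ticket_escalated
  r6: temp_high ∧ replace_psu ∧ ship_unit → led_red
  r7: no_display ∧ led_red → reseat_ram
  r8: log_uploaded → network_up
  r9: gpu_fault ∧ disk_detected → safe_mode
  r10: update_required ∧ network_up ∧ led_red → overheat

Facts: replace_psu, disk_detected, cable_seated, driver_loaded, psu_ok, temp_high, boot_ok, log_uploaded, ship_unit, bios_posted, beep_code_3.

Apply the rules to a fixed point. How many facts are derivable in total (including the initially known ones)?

20

Round 1: r4 [psu_ok → firmware_stale]; r6 [temp_high ∧ replace_psu ∧ ship_unit → led_red]; r8 [log_uploaded → network_up]. New: firmware_stale, led_red, network_up.
Round 2: r2 [firmware_stale ∧ cable_seated → update_required]. New: update_required.
Round 3: r10 [update_required ∧ network_up ∧ led_red → overheat]. New: overheat.
Round 4: r5 [overheat ∧ cable_seated → ticket_escalated]. New: ticket_escalated.
Round 5: r1 [ticket_escalated → fan_spinning]. New: fan_spinning.
Round 6: r3 [fan_spinning ∧ boot_ok → no_display]. New: no_display.
Round 7: r7 [no_display ∧ led_red → reseat_ram]. New: reseat_ram.
Closure: {beep_code_3, bios_posted, boot_ok, cable_seated, disk_detected, driver_loaded, fan_spinning, firmware_stale, led_red, log_uploaded, network_up, no_display, overheat, psu_ok, replace_psu, reseat_ram, ship_unit, temp_high, ticket_escalated, update_required} — 20 facts.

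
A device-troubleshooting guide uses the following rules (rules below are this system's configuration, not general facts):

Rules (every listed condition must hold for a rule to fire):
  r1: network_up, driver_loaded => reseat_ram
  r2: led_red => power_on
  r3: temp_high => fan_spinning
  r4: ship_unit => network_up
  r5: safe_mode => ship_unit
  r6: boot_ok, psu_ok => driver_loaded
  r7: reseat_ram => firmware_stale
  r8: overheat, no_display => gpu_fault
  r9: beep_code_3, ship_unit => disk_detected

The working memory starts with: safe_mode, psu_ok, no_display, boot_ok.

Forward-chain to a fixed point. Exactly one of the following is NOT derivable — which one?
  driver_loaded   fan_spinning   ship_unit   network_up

Round 1: r5 [safe_mode => ship_unit]; r6 [boot_ok, psu_ok => driver_loaded]. New: ship_unit, driver_loaded.
Round 2: r4 [ship_unit => network_up]. New: network_up.
Round 3: r1 [network_up, driver_loaded => reseat_ram]. New: reseat_ram.
Round 4: r7 [reseat_ram => firmware_stale]. New: firmware_stale.
Derived: ship_unit (round 1), driver_loaded (round 1), network_up (round 2). fan_spinning never appears in any round.

fan_spinning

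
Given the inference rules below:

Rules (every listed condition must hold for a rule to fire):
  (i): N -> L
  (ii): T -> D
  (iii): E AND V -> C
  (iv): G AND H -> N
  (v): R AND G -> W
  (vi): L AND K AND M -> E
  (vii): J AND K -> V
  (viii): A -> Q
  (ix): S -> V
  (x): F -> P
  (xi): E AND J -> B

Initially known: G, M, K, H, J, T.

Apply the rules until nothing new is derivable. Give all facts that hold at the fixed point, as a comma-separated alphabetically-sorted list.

Round 1: (ii) [T -> D]; (iv) [G AND H -> N]; (vii) [J AND K -> V]. Adds D, N, V.
Round 2: (i) [N -> L]. Adds L.
Round 3: (vi) [L AND K AND M -> E]. Adds E.
Round 4: (iii) [E AND V -> C]; (xi) [E AND J -> B]. Adds C, B.

B, C, D, E, G, H, J, K, L, M, N, T, V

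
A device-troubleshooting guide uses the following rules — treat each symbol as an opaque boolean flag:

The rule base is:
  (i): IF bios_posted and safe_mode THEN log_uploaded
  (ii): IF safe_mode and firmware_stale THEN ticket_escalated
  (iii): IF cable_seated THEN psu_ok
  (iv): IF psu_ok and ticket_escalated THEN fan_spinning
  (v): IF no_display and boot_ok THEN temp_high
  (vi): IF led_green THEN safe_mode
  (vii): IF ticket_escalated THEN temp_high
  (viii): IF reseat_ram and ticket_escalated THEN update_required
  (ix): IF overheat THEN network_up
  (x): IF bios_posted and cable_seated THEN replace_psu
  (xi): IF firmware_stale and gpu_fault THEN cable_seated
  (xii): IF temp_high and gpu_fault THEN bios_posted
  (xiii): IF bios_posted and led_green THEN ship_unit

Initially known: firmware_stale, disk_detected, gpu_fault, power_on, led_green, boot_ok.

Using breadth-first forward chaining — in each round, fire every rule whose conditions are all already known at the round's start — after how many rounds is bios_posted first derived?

4

[1] (vi) [IF led_green THEN safe_mode]; (xi) [IF firmware_stale and gpu_fault THEN cable_seated]. ⇒ new: safe_mode, cable_seated.
[2] (ii) [IF safe_mode and firmware_stale THEN ticket_escalated]; (iii) [IF cable_seated THEN psu_ok]. ⇒ new: ticket_escalated, psu_ok.
[3] (iv) [IF psu_ok and ticket_escalated THEN fan_spinning]; (vii) [IF ticket_escalated THEN temp_high]. ⇒ new: fan_spinning, temp_high.
[4] (xii) [IF temp_high and gpu_fault THEN bios_posted]. ⇒ new: bios_posted.
bios_posted first appears in round 4.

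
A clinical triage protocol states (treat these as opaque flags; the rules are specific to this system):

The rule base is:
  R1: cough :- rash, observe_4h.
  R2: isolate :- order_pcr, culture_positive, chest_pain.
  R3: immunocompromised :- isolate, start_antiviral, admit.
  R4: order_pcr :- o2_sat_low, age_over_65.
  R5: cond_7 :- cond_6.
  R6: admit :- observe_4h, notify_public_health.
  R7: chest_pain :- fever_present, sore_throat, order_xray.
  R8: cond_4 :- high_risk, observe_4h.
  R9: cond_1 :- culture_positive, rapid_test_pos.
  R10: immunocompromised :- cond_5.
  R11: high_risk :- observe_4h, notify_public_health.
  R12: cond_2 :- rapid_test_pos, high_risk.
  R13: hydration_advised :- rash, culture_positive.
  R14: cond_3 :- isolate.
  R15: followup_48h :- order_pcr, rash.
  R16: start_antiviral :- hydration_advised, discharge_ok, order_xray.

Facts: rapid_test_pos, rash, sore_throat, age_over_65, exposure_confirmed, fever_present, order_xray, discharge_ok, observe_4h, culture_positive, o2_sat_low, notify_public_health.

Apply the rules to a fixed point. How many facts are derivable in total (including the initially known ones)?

26

[1] R1 [cough :- rash, observe_4h.]; R4 [order_pcr :- o2_sat_low, age_over_65.]; R6 [admit :- observe_4h, notify_public_health.]; R7 [chest_pain :- fever_present, sore_throat, order_xray.]; R9 [cond_1 :- culture_positive, rapid_test_pos.]; R11 [high_risk :- observe_4h, notify_public_health.]; R13 [hydration_advised :- rash, culture_positive.]. ⇒ new: cough, order_pcr, admit, chest_pain, cond_1, high_risk, hydration_advised.
[2] R2 [isolate :- order_pcr, culture_positive, chest_pain.]; R8 [cond_4 :- high_risk, observe_4h.]; R12 [cond_2 :- rapid_test_pos, high_risk.]; R15 [followup_48h :- order_pcr, rash.]; R16 [start_antiviral :- hydration_advised, discharge_ok, order_xray.]. ⇒ new: isolate, cond_4, cond_2, followup_48h, start_antiviral.
[3] R3 [immunocompromised :- isolate, start_antiviral, admit.]; R14 [cond_3 :- isolate.]. ⇒ new: immunocompromised, cond_3.
Closure: {admit, age_over_65, chest_pain, cond_1, cond_2, cond_3, cond_4, cough, culture_positive, discharge_ok, exposure_confirmed, fever_present, followup_48h, high_risk, hydration_advised, immunocompromised, isolate, notify_public_health, o2_sat_low, observe_4h, order_pcr, order_xray, rapid_test_pos, rash, sore_throat, start_antiviral} — 26 facts.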